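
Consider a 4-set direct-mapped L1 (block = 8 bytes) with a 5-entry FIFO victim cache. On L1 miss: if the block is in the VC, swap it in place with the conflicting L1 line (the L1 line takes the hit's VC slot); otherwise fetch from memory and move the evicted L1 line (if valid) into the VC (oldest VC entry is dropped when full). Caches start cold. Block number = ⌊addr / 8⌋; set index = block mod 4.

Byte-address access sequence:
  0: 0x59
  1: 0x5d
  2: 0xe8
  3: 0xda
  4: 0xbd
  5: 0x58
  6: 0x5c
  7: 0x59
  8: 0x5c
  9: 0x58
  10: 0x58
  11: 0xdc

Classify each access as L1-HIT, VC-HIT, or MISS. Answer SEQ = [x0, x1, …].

#0 0x59→b11/s3 MISS; vc=[]
#1 0x5d→b11/s3 L1-HIT; vc=[]
#2 0xe8→b29/s1 MISS; vc=[]
#3 0xda→b27/s3 MISS; vc=[11]
#4 0xbd→b23/s3 MISS; vc=[11,27]
#5 0x58→b11/s3 VC-HIT; vc=[23,27]
#6 0x5c→b11/s3 L1-HIT; vc=[23,27]
#7 0x59→b11/s3 L1-HIT; vc=[23,27]
#8 0x5c→b11/s3 L1-HIT; vc=[23,27]
#9 0x58→b11/s3 L1-HIT; vc=[23,27]
#10 0x58→b11/s3 L1-HIT; vc=[23,27]
#11 0xdc→b27/s3 VC-HIT; vc=[23,11]

SEQ = [MISS, L1-HIT, MISS, MISS, MISS, VC-HIT, L1-HIT, L1-HIT, L1-HIT, L1-HIT, L1-HIT, VC-HIT]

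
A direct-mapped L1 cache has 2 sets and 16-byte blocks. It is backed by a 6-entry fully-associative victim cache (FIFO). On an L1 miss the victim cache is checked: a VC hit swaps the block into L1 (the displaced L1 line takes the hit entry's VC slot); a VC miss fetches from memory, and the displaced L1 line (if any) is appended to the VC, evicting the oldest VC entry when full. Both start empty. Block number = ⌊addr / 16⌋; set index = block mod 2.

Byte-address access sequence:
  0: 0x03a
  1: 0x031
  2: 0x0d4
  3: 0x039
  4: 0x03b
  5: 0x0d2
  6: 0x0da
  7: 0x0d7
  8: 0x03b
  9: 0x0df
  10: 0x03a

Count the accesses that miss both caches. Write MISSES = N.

MISSES = 2

#0 0x3a→b3/s1 MISS; vc=[]
#1 0x31→b3/s1 L1-HIT; vc=[]
#2 0xd4→b13/s1 MISS; vc=[3]
#3 0x39→b3/s1 VC-HIT; vc=[13]
#4 0x3b→b3/s1 L1-HIT; vc=[13]
#5 0xd2→b13/s1 VC-HIT; vc=[3]
#6 0xda→b13/s1 L1-HIT; vc=[3]
#7 0xd7→b13/s1 L1-HIT; vc=[3]
#8 0x3b→b3/s1 VC-HIT; vc=[13]
#9 0xdf→b13/s1 VC-HIT; vc=[3]
#10 0x3a→b3/s1 VC-HIT; vc=[13]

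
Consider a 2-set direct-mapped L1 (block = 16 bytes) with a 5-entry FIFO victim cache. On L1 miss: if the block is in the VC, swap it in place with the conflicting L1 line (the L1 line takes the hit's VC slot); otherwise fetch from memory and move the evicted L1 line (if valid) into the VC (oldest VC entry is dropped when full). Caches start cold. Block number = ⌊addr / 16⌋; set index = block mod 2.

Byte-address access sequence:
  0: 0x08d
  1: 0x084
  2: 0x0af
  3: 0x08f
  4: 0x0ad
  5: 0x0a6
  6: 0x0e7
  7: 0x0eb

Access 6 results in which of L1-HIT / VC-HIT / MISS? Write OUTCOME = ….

0: 0x8d (blk 8, set 0) → MISS  vc=[]
1: 0x84 (blk 8, set 0) → L1-HIT  vc=[]
2: 0xaf (blk 10, set 0) → MISS  vc=[8]
3: 0x8f (blk 8, set 0) → VC-HIT  vc=[10]
4: 0xad (blk 10, set 0) → VC-HIT  vc=[8]
5: 0xa6 (blk 10, set 0) → L1-HIT  vc=[8]
6: 0xe7 (blk 14, set 0) → MISS  vc=[8, 10]
7: 0xeb (blk 14, set 0) → L1-HIT  vc=[8, 10]

OUTCOME = MISS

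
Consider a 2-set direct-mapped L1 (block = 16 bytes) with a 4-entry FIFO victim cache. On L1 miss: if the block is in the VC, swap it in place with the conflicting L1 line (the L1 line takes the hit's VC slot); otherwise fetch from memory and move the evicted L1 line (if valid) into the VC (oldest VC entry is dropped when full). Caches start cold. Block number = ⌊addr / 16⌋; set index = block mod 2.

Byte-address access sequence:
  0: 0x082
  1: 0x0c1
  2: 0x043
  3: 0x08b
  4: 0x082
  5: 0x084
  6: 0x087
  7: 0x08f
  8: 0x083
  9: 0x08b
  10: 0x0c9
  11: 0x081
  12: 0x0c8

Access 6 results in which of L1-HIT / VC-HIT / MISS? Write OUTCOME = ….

  [0] addr=0x82 blk=8 s=0: MISS | VC []
  [1] addr=0xc1 blk=12 s=0: MISS | VC [8]
  [2] addr=0x43 blk=4 s=0: MISS | VC [8, 12]
  [3] addr=0x8b blk=8 s=0: VC-HIT | VC [4, 12]
  [4] addr=0x82 blk=8 s=0: L1-HIT | VC [4, 12]
  [5] addr=0x84 blk=8 s=0: L1-HIT | VC [4, 12]
  [6] addr=0x87 blk=8 s=0: L1-HIT | VC [4, 12]
  [7] addr=0x8f blk=8 s=0: L1-HIT | VC [4, 12]
  [8] addr=0x83 blk=8 s=0: L1-HIT | VC [4, 12]
  [9] addr=0x8b blk=8 s=0: L1-HIT | VC [4, 12]
  [10] addr=0xc9 blk=12 s=0: VC-HIT | VC [4, 8]
  [11] addr=0x81 blk=8 s=0: VC-HIT | VC [4, 12]
  [12] addr=0xc8 blk=12 s=0: VC-HIT | VC [4, 8]

OUTCOME = L1-HIT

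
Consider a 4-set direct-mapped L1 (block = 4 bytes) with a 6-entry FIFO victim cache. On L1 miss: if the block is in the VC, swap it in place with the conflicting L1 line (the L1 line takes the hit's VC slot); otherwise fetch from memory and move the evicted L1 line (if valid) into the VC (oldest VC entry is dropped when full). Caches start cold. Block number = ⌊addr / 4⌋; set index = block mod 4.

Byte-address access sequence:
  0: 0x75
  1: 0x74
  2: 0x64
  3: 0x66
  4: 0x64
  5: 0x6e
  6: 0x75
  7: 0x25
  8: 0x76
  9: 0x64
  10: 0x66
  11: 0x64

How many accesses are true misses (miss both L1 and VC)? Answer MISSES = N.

  [0] addr=0x75 blk=29 s=1: MISS | VC []
  [1] addr=0x74 blk=29 s=1: L1-HIT | VC []
  [2] addr=0x64 blk=25 s=1: MISS | VC [29]
  [3] addr=0x66 blk=25 s=1: L1-HIT | VC [29]
  [4] addr=0x64 blk=25 s=1: L1-HIT | VC [29]
  [5] addr=0x6e blk=27 s=3: MISS | VC [29]
  [6] addr=0x75 blk=29 s=1: VC-HIT | VC [25]
  [7] addr=0x25 blk=9 s=1: MISS | VC [25, 29]
  [8] addr=0x76 blk=29 s=1: VC-HIT | VC [25, 9]
  [9] addr=0x64 blk=25 s=1: VC-HIT | VC [29, 9]
  [10] addr=0x66 blk=25 s=1: L1-HIT | VC [29, 9]
  [11] addr=0x64 blk=25 s=1: L1-HIT | VC [29, 9]

MISSES = 4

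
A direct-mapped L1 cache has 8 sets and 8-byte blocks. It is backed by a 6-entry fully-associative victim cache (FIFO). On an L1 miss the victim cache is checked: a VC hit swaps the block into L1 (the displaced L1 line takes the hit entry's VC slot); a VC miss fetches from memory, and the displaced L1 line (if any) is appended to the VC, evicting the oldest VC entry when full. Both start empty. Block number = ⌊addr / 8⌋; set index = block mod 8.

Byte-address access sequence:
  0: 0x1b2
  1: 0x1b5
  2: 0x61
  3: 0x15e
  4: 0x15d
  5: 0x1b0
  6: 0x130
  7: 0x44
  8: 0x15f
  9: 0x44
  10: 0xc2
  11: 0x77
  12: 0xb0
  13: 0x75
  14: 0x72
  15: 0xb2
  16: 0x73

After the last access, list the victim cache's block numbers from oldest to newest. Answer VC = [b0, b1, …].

VC = [54, 8, 38, 22]

#0 0x1b2→b54/s6 MISS; vc=[]
#1 0x1b5→b54/s6 L1-HIT; vc=[]
#2 0x61→b12/s4 MISS; vc=[]
#3 0x15e→b43/s3 MISS; vc=[]
#4 0x15d→b43/s3 L1-HIT; vc=[]
#5 0x1b0→b54/s6 L1-HIT; vc=[]
#6 0x130→b38/s6 MISS; vc=[54]
#7 0x44→b8/s0 MISS; vc=[54]
#8 0x15f→b43/s3 L1-HIT; vc=[54]
#9 0x44→b8/s0 L1-HIT; vc=[54]
#10 0xc2→b24/s0 MISS; vc=[54,8]
#11 0x77→b14/s6 MISS; vc=[54,8,38]
#12 0xb0→b22/s6 MISS; vc=[54,8,38,14]
#13 0x75→b14/s6 VC-HIT; vc=[54,8,38,22]
#14 0x72→b14/s6 L1-HIT; vc=[54,8,38,22]
#15 0xb2→b22/s6 VC-HIT; vc=[54,8,38,14]
#16 0x73→b14/s6 VC-HIT; vc=[54,8,38,22]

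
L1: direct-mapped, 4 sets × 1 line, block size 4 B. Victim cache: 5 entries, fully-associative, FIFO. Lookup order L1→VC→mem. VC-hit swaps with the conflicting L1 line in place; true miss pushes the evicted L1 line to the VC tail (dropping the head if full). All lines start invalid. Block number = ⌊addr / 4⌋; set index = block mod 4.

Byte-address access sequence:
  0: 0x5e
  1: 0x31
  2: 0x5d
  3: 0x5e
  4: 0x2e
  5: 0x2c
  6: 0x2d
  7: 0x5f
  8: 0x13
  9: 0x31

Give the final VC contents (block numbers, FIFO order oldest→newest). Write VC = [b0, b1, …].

VC = [11, 4]

0: 0x5e (blk 23, set 3) → MISS  vc=[]
1: 0x31 (blk 12, set 0) → MISS  vc=[]
2: 0x5d (blk 23, set 3) → L1-HIT  vc=[]
3: 0x5e (blk 23, set 3) → L1-HIT  vc=[]
4: 0x2e (blk 11, set 3) → MISS  vc=[23]
5: 0x2c (blk 11, set 3) → L1-HIT  vc=[23]
6: 0x2d (blk 11, set 3) → L1-HIT  vc=[23]
7: 0x5f (blk 23, set 3) → VC-HIT  vc=[11]
8: 0x13 (blk 4, set 0) → MISS  vc=[11, 12]
9: 0x31 (blk 12, set 0) → VC-HIT  vc=[11, 4]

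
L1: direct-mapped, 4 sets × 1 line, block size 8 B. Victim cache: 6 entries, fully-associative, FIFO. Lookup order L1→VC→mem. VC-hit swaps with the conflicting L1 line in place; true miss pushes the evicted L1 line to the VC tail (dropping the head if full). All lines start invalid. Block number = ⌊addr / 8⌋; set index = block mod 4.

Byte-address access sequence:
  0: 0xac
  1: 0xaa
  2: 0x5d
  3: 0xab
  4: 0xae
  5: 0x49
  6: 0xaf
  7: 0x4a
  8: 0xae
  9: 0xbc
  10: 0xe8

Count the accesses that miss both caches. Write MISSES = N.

0: 0xac (blk 21, set 1) → MISS  vc=[]
1: 0xaa (blk 21, set 1) → L1-HIT  vc=[]
2: 0x5d (blk 11, set 3) → MISS  vc=[]
3: 0xab (blk 21, set 1) → L1-HIT  vc=[]
4: 0xae (blk 21, set 1) → L1-HIT  vc=[]
5: 0x49 (blk 9, set 1) → MISS  vc=[21]
6: 0xaf (blk 21, set 1) → VC-HIT  vc=[9]
7: 0x4a (blk 9, set 1) → VC-HIT  vc=[21]
8: 0xae (blk 21, set 1) → VC-HIT  vc=[9]
9: 0xbc (blk 23, set 3) → MISS  vc=[9, 11]
10: 0xe8 (blk 29, set 1) → MISS  vc=[9, 11, 21]

MISSES = 5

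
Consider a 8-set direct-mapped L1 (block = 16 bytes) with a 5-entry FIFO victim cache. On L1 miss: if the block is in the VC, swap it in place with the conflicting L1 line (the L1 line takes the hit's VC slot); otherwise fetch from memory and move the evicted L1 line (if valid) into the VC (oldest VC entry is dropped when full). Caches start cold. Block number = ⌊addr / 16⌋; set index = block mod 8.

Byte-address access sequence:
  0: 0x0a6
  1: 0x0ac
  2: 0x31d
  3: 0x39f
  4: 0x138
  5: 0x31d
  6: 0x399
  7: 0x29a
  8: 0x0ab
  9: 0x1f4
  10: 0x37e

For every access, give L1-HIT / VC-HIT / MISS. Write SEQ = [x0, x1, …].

#0 0xa6→b10/s2 MISS; vc=[]
#1 0xac→b10/s2 L1-HIT; vc=[]
#2 0x31d→b49/s1 MISS; vc=[]
#3 0x39f→b57/s1 MISS; vc=[49]
#4 0x138→b19/s3 MISS; vc=[49]
#5 0x31d→b49/s1 VC-HIT; vc=[57]
#6 0x399→b57/s1 VC-HIT; vc=[49]
#7 0x29a→b41/s1 MISS; vc=[49,57]
#8 0xab→b10/s2 L1-HIT; vc=[49,57]
#9 0x1f4→b31/s7 MISS; vc=[49,57]
#10 0x37e→b55/s7 MISS; vc=[49,57,31]

SEQ = [MISS, L1-HIT, MISS, MISS, MISS, VC-HIT, VC-HIT, MISS, L1-HIT, MISS, MISS]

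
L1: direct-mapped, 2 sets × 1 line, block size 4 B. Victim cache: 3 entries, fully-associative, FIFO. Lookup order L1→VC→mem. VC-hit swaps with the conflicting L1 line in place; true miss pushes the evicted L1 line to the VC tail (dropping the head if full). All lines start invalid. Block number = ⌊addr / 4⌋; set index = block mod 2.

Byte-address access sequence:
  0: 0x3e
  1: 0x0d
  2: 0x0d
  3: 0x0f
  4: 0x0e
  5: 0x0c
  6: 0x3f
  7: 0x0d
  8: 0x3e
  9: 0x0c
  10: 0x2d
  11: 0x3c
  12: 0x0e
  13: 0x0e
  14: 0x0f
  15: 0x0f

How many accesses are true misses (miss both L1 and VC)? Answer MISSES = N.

MISSES = 3

0: 0x3e (blk 15, set 1) → MISS  vc=[]
1: 0xd (blk 3, set 1) → MISS  vc=[15]
2: 0xd (blk 3, set 1) → L1-HIT  vc=[15]
3: 0xf (blk 3, set 1) → L1-HIT  vc=[15]
4: 0xe (blk 3, set 1) → L1-HIT  vc=[15]
5: 0xc (blk 3, set 1) → L1-HIT  vc=[15]
6: 0x3f (blk 15, set 1) → VC-HIT  vc=[3]
7: 0xd (blk 3, set 1) → VC-HIT  vc=[15]
8: 0x3e (blk 15, set 1) → VC-HIT  vc=[3]
9: 0xc (blk 3, set 1) → VC-HIT  vc=[15]
10: 0x2d (blk 11, set 1) → MISS  vc=[15, 3]
11: 0x3c (blk 15, set 1) → VC-HIT  vc=[11, 3]
12: 0xe (blk 3, set 1) → VC-HIT  vc=[11, 15]
13: 0xe (blk 3, set 1) → L1-HIT  vc=[11, 15]
14: 0xf (blk 3, set 1) → L1-HIT  vc=[11, 15]
15: 0xf (blk 3, set 1) → L1-HIT  vc=[11, 15]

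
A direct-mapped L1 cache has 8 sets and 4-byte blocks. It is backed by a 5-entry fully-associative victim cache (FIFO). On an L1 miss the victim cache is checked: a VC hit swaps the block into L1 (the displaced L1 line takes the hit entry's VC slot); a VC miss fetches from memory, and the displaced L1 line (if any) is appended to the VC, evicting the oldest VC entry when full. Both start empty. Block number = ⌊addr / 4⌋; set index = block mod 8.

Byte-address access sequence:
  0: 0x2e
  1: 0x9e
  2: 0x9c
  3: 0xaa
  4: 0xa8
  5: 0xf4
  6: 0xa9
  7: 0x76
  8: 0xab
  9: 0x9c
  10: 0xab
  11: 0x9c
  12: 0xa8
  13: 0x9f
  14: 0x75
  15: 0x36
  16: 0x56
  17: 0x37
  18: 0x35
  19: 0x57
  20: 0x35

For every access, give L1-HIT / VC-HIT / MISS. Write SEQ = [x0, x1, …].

#0 0x2e→b11/s3 MISS; vc=[]
#1 0x9e→b39/s7 MISS; vc=[]
#2 0x9c→b39/s7 L1-HIT; vc=[]
#3 0xaa→b42/s2 MISS; vc=[]
#4 0xa8→b42/s2 L1-HIT; vc=[]
#5 0xf4→b61/s5 MISS; vc=[]
#6 0xa9→b42/s2 L1-HIT; vc=[]
#7 0x76→b29/s5 MISS; vc=[61]
#8 0xab→b42/s2 L1-HIT; vc=[61]
#9 0x9c→b39/s7 L1-HIT; vc=[61]
#10 0xab→b42/s2 L1-HIT; vc=[61]
#11 0x9c→b39/s7 L1-HIT; vc=[61]
#12 0xa8→b42/s2 L1-HIT; vc=[61]
#13 0x9f→b39/s7 L1-HIT; vc=[61]
#14 0x75→b29/s5 L1-HIT; vc=[61]
#15 0x36→b13/s5 MISS; vc=[61,29]
#16 0x56→b21/s5 MISS; vc=[61,29,13]
#17 0x37→b13/s5 VC-HIT; vc=[61,29,21]
#18 0x35→b13/s5 L1-HIT; vc=[61,29,21]
#19 0x57→b21/s5 VC-HIT; vc=[61,29,13]
#20 0x35→b13/s5 VC-HIT; vc=[61,29,21]

SEQ = [MISS, MISS, L1-HIT, MISS, L1-HIT, MISS, L1-HIT, MISS, L1-HIT, L1-HIT, L1-HIT, L1-HIT, L1-HIT, L1-HIT, L1-HIT, MISS, MISS, VC-HIT, L1-HIT, VC-HIT, VC-HIT]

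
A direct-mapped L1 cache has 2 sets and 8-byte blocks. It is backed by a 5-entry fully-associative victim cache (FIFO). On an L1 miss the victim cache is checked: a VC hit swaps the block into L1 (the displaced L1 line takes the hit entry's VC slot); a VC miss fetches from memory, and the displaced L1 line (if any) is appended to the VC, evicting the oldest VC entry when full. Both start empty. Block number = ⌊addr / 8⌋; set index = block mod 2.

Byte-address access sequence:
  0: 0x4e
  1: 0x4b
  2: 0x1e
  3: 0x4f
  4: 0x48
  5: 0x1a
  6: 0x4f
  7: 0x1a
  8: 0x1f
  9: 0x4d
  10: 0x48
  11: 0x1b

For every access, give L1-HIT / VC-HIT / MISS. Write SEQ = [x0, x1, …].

SEQ = [MISS, L1-HIT, MISS, VC-HIT, L1-HIT, VC-HIT, VC-HIT, VC-HIT, L1-HIT, VC-HIT, L1-HIT, VC-HIT]

#0 0x4e→b9/s1 MISS; vc=[]
#1 0x4b→b9/s1 L1-HIT; vc=[]
#2 0x1e→b3/s1 MISS; vc=[9]
#3 0x4f→b9/s1 VC-HIT; vc=[3]
#4 0x48→b9/s1 L1-HIT; vc=[3]
#5 0x1a→b3/s1 VC-HIT; vc=[9]
#6 0x4f→b9/s1 VC-HIT; vc=[3]
#7 0x1a→b3/s1 VC-HIT; vc=[9]
#8 0x1f→b3/s1 L1-HIT; vc=[9]
#9 0x4d→b9/s1 VC-HIT; vc=[3]
#10 0x48→b9/s1 L1-HIT; vc=[3]
#11 0x1b→b3/s1 VC-HIT; vc=[9]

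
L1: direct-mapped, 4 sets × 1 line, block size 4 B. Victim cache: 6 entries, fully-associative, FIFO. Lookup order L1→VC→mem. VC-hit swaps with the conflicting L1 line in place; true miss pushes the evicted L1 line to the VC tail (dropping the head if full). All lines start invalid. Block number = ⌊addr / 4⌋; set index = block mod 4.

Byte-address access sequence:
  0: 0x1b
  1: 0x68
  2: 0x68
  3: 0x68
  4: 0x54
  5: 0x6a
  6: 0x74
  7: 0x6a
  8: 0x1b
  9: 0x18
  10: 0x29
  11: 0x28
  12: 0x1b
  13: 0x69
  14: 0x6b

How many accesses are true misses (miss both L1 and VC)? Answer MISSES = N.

0: 0x1b (blk 6, set 2) → MISS  vc=[]
1: 0x68 (blk 26, set 2) → MISS  vc=[6]
2: 0x68 (blk 26, set 2) → L1-HIT  vc=[6]
3: 0x68 (blk 26, set 2) → L1-HIT  vc=[6]
4: 0x54 (blk 21, set 1) → MISS  vc=[6]
5: 0x6a (blk 26, set 2) → L1-HIT  vc=[6]
6: 0x74 (blk 29, set 1) → MISS  vc=[6, 21]
7: 0x6a (blk 26, set 2) → L1-HIT  vc=[6, 21]
8: 0x1b (blk 6, set 2) → VC-HIT  vc=[26, 21]
9: 0x18 (blk 6, set 2) → L1-HIT  vc=[26, 21]
10: 0x29 (blk 10, set 2) → MISS  vc=[26, 21, 6]
11: 0x28 (blk 10, set 2) → L1-HIT  vc=[26, 21, 6]
12: 0x1b (blk 6, set 2) → VC-HIT  vc=[26, 21, 10]
13: 0x69 (blk 26, set 2) → VC-HIT  vc=[6, 21, 10]
14: 0x6b (blk 26, set 2) → L1-HIT  vc=[6, 21, 10]

MISSES = 5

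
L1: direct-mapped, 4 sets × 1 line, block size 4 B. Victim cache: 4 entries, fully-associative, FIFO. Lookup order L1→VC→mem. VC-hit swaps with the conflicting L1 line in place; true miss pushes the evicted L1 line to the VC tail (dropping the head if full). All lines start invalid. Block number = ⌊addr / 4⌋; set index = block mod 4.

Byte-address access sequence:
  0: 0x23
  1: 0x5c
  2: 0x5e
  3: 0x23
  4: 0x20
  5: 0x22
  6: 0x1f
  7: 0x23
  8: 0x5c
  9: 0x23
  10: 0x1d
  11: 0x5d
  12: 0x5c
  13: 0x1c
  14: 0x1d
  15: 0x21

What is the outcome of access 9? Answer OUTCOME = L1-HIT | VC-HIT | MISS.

OUTCOME = L1-HIT

#0 0x23→b8/s0 MISS; vc=[]
#1 0x5c→b23/s3 MISS; vc=[]
#2 0x5e→b23/s3 L1-HIT; vc=[]
#3 0x23→b8/s0 L1-HIT; vc=[]
#4 0x20→b8/s0 L1-HIT; vc=[]
#5 0x22→b8/s0 L1-HIT; vc=[]
#6 0x1f→b7/s3 MISS; vc=[23]
#7 0x23→b8/s0 L1-HIT; vc=[23]
#8 0x5c→b23/s3 VC-HIT; vc=[7]
#9 0x23→b8/s0 L1-HIT; vc=[7]
#10 0x1d→b7/s3 VC-HIT; vc=[23]
#11 0x5d→b23/s3 VC-HIT; vc=[7]
#12 0x5c→b23/s3 L1-HIT; vc=[7]
#13 0x1c→b7/s3 VC-HIT; vc=[23]
#14 0x1d→b7/s3 L1-HIT; vc=[23]
#15 0x21→b8/s0 L1-HIT; vc=[23]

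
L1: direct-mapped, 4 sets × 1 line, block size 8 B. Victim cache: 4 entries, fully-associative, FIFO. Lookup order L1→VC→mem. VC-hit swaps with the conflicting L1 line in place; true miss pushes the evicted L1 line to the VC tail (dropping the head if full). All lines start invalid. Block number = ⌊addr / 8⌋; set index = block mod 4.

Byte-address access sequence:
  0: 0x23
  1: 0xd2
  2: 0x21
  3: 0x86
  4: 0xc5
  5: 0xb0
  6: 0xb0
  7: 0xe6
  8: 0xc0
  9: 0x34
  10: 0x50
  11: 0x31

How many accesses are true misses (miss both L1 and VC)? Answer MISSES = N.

  [0] addr=0x23 blk=4 s=0: MISS | VC []
  [1] addr=0xd2 blk=26 s=2: MISS | VC []
  [2] addr=0x21 blk=4 s=0: L1-HIT | VC []
  [3] addr=0x86 blk=16 s=0: MISS | VC [4]
  [4] addr=0xc5 blk=24 s=0: MISS | VC [4, 16]
  [5] addr=0xb0 blk=22 s=2: MISS | VC [4, 16, 26]
  [6] addr=0xb0 blk=22 s=2: L1-HIT | VC [4, 16, 26]
  [7] addr=0xe6 blk=28 s=0: MISS | VC [4, 16, 26, 24]
  [8] addr=0xc0 blk=24 s=0: VC-HIT | VC [4, 16, 26, 28]
  [9] addr=0x34 blk=6 s=2: MISS | VC [16, 26, 28, 22]
  [10] addr=0x50 blk=10 s=2: MISS | VC [26, 28, 22, 6]
  [11] addr=0x31 blk=6 s=2: VC-HIT | VC [26, 28, 22, 10]

MISSES = 8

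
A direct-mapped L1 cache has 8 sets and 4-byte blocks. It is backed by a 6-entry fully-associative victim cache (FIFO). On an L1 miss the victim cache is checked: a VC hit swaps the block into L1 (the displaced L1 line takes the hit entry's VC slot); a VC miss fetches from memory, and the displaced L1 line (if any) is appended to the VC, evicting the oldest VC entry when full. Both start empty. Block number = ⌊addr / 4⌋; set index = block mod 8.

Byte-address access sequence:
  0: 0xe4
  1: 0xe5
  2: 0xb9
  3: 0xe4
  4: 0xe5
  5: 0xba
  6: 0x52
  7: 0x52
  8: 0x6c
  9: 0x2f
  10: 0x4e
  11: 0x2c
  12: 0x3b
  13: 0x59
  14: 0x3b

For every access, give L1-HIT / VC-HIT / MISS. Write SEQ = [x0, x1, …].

  [0] addr=0xe4 blk=57 s=1: MISS | VC []
  [1] addr=0xe5 blk=57 s=1: L1-HIT | VC []
  [2] addr=0xb9 blk=46 s=6: MISS | VC []
  [3] addr=0xe4 blk=57 s=1: L1-HIT | VC []
  [4] addr=0xe5 blk=57 s=1: L1-HIT | VC []
  [5] addr=0xba blk=46 s=6: L1-HIT | VC []
  [6] addr=0x52 blk=20 s=4: MISS | VC []
  [7] addr=0x52 blk=20 s=4: L1-HIT | VC []
  [8] addr=0x6c blk=27 s=3: MISS | VC []
  [9] addr=0x2f blk=11 s=3: MISS | VC [27]
  [10] addr=0x4e blk=19 s=3: MISS | VC [27, 11]
  [11] addr=0x2c blk=11 s=3: VC-HIT | VC [27, 19]
  [12] addr=0x3b blk=14 s=6: MISS | VC [27, 19, 46]
  [13] addr=0x59 blk=22 s=6: MISS | VC [27, 19, 46, 14]
  [14] addr=0x3b blk=14 s=6: VC-HIT | VC [27, 19, 46, 22]

SEQ = [MISS, L1-HIT, MISS, L1-HIT, L1-HIT, L1-HIT, MISS, L1-HIT, MISS, MISS, MISS, VC-HIT, MISS, MISS, VC-HIT]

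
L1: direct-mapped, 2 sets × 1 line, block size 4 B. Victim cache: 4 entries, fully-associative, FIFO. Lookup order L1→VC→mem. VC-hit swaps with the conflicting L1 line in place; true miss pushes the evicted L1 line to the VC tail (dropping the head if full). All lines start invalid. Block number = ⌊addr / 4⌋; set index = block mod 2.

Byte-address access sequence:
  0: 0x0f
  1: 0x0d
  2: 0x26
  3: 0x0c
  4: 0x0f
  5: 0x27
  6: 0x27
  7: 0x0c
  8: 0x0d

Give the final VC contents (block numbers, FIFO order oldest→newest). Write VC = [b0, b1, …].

  [0] addr=0xf blk=3 s=1: MISS | VC []
  [1] addr=0xd blk=3 s=1: L1-HIT | VC []
  [2] addr=0x26 blk=9 s=1: MISS | VC [3]
  [3] addr=0xc blk=3 s=1: VC-HIT | VC [9]
  [4] addr=0xf blk=3 s=1: L1-HIT | VC [9]
  [5] addr=0x27 blk=9 s=1: VC-HIT | VC [3]
  [6] addr=0x27 blk=9 s=1: L1-HIT | VC [3]
  [7] addr=0xc blk=3 s=1: VC-HIT | VC [9]
  [8] addr=0xd blk=3 s=1: L1-HIT | VC [9]

VC = [9]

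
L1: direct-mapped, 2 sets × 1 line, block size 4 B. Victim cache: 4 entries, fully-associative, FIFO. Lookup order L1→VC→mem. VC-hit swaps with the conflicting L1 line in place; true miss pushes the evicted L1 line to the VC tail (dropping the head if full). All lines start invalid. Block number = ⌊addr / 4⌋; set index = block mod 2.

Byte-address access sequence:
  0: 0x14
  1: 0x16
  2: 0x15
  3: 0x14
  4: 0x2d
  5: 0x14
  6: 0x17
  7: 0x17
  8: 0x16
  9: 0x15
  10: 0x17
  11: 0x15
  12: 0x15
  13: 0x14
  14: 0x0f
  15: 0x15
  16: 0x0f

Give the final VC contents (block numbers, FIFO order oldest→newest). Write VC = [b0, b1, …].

#0 0x14→b5/s1 MISS; vc=[]
#1 0x16→b5/s1 L1-HIT; vc=[]
#2 0x15→b5/s1 L1-HIT; vc=[]
#3 0x14→b5/s1 L1-HIT; vc=[]
#4 0x2d→b11/s1 MISS; vc=[5]
#5 0x14→b5/s1 VC-HIT; vc=[11]
#6 0x17→b5/s1 L1-HIT; vc=[11]
#7 0x17→b5/s1 L1-HIT; vc=[11]
#8 0x16→b5/s1 L1-HIT; vc=[11]
#9 0x15→b5/s1 L1-HIT; vc=[11]
#10 0x17→b5/s1 L1-HIT; vc=[11]
#11 0x15→b5/s1 L1-HIT; vc=[11]
#12 0x15→b5/s1 L1-HIT; vc=[11]
#13 0x14→b5/s1 L1-HIT; vc=[11]
#14 0xf→b3/s1 MISS; vc=[11,5]
#15 0x15→b5/s1 VC-HIT; vc=[11,3]
#16 0xf→b3/s1 VC-HIT; vc=[11,5]

VC = [11, 5]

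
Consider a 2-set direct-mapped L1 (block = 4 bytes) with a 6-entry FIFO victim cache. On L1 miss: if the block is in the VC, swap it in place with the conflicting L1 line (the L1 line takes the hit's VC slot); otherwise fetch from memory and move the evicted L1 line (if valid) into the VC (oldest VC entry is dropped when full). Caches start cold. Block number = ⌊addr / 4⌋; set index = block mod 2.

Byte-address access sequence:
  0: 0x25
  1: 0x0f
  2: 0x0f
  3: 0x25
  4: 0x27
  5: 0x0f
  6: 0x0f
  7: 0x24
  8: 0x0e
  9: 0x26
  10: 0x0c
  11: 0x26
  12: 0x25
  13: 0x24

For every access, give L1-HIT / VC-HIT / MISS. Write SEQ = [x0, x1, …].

#0 0x25→b9/s1 MISS; vc=[]
#1 0xf→b3/s1 MISS; vc=[9]
#2 0xf→b3/s1 L1-HIT; vc=[9]
#3 0x25→b9/s1 VC-HIT; vc=[3]
#4 0x27→b9/s1 L1-HIT; vc=[3]
#5 0xf→b3/s1 VC-HIT; vc=[9]
#6 0xf→b3/s1 L1-HIT; vc=[9]
#7 0x24→b9/s1 VC-HIT; vc=[3]
#8 0xe→b3/s1 VC-HIT; vc=[9]
#9 0x26→b9/s1 VC-HIT; vc=[3]
#10 0xc→b3/s1 VC-HIT; vc=[9]
#11 0x26→b9/s1 VC-HIT; vc=[3]
#12 0x25→b9/s1 L1-HIT; vc=[3]
#13 0x24→b9/s1 L1-HIT; vc=[3]

SEQ = [MISS, MISS, L1-HIT, VC-HIT, L1-HIT, VC-HIT, L1-HIT, VC-HIT, VC-HIT, VC-HIT, VC-HIT, VC-HIT, L1-HIT, L1-HIT]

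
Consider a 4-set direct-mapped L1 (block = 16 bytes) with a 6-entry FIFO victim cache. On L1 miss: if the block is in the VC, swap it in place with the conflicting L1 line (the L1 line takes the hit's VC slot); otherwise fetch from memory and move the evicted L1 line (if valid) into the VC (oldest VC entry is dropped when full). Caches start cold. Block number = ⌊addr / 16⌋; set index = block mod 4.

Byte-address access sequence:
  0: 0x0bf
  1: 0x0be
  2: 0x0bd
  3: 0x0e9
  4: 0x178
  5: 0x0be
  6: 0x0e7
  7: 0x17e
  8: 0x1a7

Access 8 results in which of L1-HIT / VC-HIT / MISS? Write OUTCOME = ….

OUTCOME = MISS

  [0] addr=0xbf blk=11 s=3: MISS | VC []
  [1] addr=0xbe blk=11 s=3: L1-HIT | VC []
  [2] addr=0xbd blk=11 s=3: L1-HIT | VC []
  [3] addr=0xe9 blk=14 s=2: MISS | VC []
  [4] addr=0x178 blk=23 s=3: MISS | VC [11]
  [5] addr=0xbe blk=11 s=3: VC-HIT | VC [23]
  [6] addr=0xe7 blk=14 s=2: L1-HIT | VC [23]
  [7] addr=0x17e blk=23 s=3: VC-HIT | VC [11]
  [8] addr=0x1a7 blk=26 s=2: MISS | VC [11, 14]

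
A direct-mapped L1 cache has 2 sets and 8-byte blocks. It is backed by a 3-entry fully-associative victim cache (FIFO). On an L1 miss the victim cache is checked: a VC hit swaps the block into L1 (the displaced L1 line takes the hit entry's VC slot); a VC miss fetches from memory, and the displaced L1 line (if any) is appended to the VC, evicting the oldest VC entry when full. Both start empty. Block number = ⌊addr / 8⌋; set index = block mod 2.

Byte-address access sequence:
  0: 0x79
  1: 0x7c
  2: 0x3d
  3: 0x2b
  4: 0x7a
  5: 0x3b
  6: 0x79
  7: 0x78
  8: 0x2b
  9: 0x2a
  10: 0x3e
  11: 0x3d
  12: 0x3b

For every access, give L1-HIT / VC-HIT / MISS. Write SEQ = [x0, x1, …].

0: 0x79 (blk 15, set 1) → MISS  vc=[]
1: 0x7c (blk 15, set 1) → L1-HIT  vc=[]
2: 0x3d (blk 7, set 1) → MISS  vc=[15]
3: 0x2b (blk 5, set 1) → MISS  vc=[15, 7]
4: 0x7a (blk 15, set 1) → VC-HIT  vc=[5, 7]
5: 0x3b (blk 7, set 1) → VC-HIT  vc=[5, 15]
6: 0x79 (blk 15, set 1) → VC-HIT  vc=[5, 7]
7: 0x78 (blk 15, set 1) → L1-HIT  vc=[5, 7]
8: 0x2b (blk 5, set 1) → VC-HIT  vc=[15, 7]
9: 0x2a (blk 5, set 1) → L1-HIT  vc=[15, 7]
10: 0x3e (blk 7, set 1) → VC-HIT  vc=[15, 5]
11: 0x3d (blk 7, set 1) → L1-HIT  vc=[15, 5]
12: 0x3b (blk 7, set 1) → L1-HIT  vc=[15, 5]

SEQ = [MISS, L1-HIT, MISS, MISS, VC-HIT, VC-HIT, VC-HIT, L1-HIT, VC-HIT, L1-HIT, VC-HIT, L1-HIT, L1-HIT]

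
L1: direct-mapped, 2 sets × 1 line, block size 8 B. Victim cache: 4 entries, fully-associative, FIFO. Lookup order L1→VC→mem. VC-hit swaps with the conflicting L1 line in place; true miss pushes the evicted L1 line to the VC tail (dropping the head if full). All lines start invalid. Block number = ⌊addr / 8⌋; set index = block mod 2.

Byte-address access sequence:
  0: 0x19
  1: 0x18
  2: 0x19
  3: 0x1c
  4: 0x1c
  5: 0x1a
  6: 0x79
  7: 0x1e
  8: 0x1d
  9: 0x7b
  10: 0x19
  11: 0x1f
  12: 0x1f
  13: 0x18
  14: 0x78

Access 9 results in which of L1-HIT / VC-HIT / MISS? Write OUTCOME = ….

  [0] addr=0x19 blk=3 s=1: MISS | VC []
  [1] addr=0x18 blk=3 s=1: L1-HIT | VC []
  [2] addr=0x19 blk=3 s=1: L1-HIT | VC []
  [3] addr=0x1c blk=3 s=1: L1-HIT | VC []
  [4] addr=0x1c blk=3 s=1: L1-HIT | VC []
  [5] addr=0x1a blk=3 s=1: L1-HIT | VC []
  [6] addr=0x79 blk=15 s=1: MISS | VC [3]
  [7] addr=0x1e blk=3 s=1: VC-HIT | VC [15]
  [8] addr=0x1d blk=3 s=1: L1-HIT | VC [15]
  [9] addr=0x7b blk=15 s=1: VC-HIT | VC [3]
  [10] addr=0x19 blk=3 s=1: VC-HIT | VC [15]
  [11] addr=0x1f blk=3 s=1: L1-HIT | VC [15]
  [12] addr=0x1f blk=3 s=1: L1-HIT | VC [15]
  [13] addr=0x18 blk=3 s=1: L1-HIT | VC [15]
  [14] addr=0x78 blk=15 s=1: VC-HIT | VC [3]

OUTCOME = VC-HIT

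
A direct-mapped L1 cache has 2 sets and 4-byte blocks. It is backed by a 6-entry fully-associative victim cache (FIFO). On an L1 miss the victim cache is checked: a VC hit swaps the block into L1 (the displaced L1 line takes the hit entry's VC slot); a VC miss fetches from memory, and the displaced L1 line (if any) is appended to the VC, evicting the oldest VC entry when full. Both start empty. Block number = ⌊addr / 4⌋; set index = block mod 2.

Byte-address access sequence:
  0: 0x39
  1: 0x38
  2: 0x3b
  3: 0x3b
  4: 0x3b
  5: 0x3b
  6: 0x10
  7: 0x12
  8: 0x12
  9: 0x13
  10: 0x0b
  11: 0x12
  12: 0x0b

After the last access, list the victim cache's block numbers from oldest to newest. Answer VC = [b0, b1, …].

VC = [14, 4]

#0 0x39→b14/s0 MISS; vc=[]
#1 0x38→b14/s0 L1-HIT; vc=[]
#2 0x3b→b14/s0 L1-HIT; vc=[]
#3 0x3b→b14/s0 L1-HIT; vc=[]
#4 0x3b→b14/s0 L1-HIT; vc=[]
#5 0x3b→b14/s0 L1-HIT; vc=[]
#6 0x10→b4/s0 MISS; vc=[14]
#7 0x12→b4/s0 L1-HIT; vc=[14]
#8 0x12→b4/s0 L1-HIT; vc=[14]
#9 0x13→b4/s0 L1-HIT; vc=[14]
#10 0xb→b2/s0 MISS; vc=[14,4]
#11 0x12→b4/s0 VC-HIT; vc=[14,2]
#12 0xb→b2/s0 VC-HIT; vc=[14,4]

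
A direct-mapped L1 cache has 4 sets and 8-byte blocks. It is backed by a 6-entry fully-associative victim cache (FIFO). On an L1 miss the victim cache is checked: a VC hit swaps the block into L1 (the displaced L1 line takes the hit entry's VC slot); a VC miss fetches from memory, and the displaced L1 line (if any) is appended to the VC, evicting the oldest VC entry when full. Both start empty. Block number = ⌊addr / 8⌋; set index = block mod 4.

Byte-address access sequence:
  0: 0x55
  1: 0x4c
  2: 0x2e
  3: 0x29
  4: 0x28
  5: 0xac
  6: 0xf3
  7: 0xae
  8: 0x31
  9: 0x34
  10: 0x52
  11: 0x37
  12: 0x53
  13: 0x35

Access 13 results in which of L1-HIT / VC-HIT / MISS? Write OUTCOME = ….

OUTCOME = VC-HIT

#0 0x55→b10/s2 MISS; vc=[]
#1 0x4c→b9/s1 MISS; vc=[]
#2 0x2e→b5/s1 MISS; vc=[9]
#3 0x29→b5/s1 L1-HIT; vc=[9]
#4 0x28→b5/s1 L1-HIT; vc=[9]
#5 0xac→b21/s1 MISS; vc=[9,5]
#6 0xf3→b30/s2 MISS; vc=[9,5,10]
#7 0xae→b21/s1 L1-HIT; vc=[9,5,10]
#8 0x31→b6/s2 MISS; vc=[9,5,10,30]
#9 0x34→b6/s2 L1-HIT; vc=[9,5,10,30]
#10 0x52→b10/s2 VC-HIT; vc=[9,5,6,30]
#11 0x37→b6/s2 VC-HIT; vc=[9,5,10,30]
#12 0x53→b10/s2 VC-HIT; vc=[9,5,6,30]
#13 0x35→b6/s2 VC-HIT; vc=[9,5,10,30]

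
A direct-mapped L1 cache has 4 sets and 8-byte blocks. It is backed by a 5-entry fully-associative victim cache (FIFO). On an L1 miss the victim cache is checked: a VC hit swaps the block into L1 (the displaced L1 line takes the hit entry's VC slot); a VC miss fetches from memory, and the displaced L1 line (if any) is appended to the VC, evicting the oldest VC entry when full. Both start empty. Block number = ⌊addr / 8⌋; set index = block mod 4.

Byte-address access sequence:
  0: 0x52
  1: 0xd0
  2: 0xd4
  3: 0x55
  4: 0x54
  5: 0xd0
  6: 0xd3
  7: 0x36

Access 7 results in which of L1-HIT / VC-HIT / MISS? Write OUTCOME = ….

  [0] addr=0x52 blk=10 s=2: MISS | VC []
  [1] addr=0xd0 blk=26 s=2: MISS | VC [10]
  [2] addr=0xd4 blk=26 s=2: L1-HIT | VC [10]
  [3] addr=0x55 blk=10 s=2: VC-HIT | VC [26]
  [4] addr=0x54 blk=10 s=2: L1-HIT | VC [26]
  [5] addr=0xd0 blk=26 s=2: VC-HIT | VC [10]
  [6] addr=0xd3 blk=26 s=2: L1-HIT | VC [10]
  [7] addr=0x36 blk=6 s=2: MISS | VC [10, 26]

OUTCOME = MISS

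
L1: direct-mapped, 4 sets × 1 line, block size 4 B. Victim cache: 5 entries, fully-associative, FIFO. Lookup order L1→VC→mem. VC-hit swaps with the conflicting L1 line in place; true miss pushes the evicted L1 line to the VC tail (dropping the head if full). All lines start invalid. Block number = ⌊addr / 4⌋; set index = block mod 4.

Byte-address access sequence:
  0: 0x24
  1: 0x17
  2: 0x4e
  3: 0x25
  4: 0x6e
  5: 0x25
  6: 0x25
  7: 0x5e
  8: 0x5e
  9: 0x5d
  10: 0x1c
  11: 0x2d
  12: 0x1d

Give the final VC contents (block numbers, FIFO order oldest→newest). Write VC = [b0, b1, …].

VC = [5, 19, 27, 23, 11]

#0 0x24→b9/s1 MISS; vc=[]
#1 0x17→b5/s1 MISS; vc=[9]
#2 0x4e→b19/s3 MISS; vc=[9]
#3 0x25→b9/s1 VC-HIT; vc=[5]
#4 0x6e→b27/s3 MISS; vc=[5,19]
#5 0x25→b9/s1 L1-HIT; vc=[5,19]
#6 0x25→b9/s1 L1-HIT; vc=[5,19]
#7 0x5e→b23/s3 MISS; vc=[5,19,27]
#8 0x5e→b23/s3 L1-HIT; vc=[5,19,27]
#9 0x5d→b23/s3 L1-HIT; vc=[5,19,27]
#10 0x1c→b7/s3 MISS; vc=[5,19,27,23]
#11 0x2d→b11/s3 MISS; vc=[5,19,27,23,7]
#12 0x1d→b7/s3 VC-HIT; vc=[5,19,27,23,11]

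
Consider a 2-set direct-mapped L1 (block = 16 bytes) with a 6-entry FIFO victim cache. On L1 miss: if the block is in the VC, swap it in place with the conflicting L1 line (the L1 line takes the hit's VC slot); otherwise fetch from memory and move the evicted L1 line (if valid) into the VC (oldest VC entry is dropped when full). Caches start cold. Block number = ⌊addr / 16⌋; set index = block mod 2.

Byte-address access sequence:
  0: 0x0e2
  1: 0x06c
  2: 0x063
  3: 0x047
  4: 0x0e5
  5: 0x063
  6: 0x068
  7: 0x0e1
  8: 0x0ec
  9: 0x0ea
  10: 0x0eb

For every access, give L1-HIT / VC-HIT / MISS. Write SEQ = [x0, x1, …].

SEQ = [MISS, MISS, L1-HIT, MISS, VC-HIT, VC-HIT, L1-HIT, VC-HIT, L1-HIT, L1-HIT, L1-HIT]

0: 0xe2 (blk 14, set 0) → MISS  vc=[]
1: 0x6c (blk 6, set 0) → MISS  vc=[14]
2: 0x63 (blk 6, set 0) → L1-HIT  vc=[14]
3: 0x47 (blk 4, set 0) → MISS  vc=[14, 6]
4: 0xe5 (blk 14, set 0) → VC-HIT  vc=[4, 6]
5: 0x63 (blk 6, set 0) → VC-HIT  vc=[4, 14]
6: 0x68 (blk 6, set 0) → L1-HIT  vc=[4, 14]
7: 0xe1 (blk 14, set 0) → VC-HIT  vc=[4, 6]
8: 0xec (blk 14, set 0) → L1-HIT  vc=[4, 6]
9: 0xea (blk 14, set 0) → L1-HIT  vc=[4, 6]
10: 0xeb (blk 14, set 0) → L1-HIT  vc=[4, 6]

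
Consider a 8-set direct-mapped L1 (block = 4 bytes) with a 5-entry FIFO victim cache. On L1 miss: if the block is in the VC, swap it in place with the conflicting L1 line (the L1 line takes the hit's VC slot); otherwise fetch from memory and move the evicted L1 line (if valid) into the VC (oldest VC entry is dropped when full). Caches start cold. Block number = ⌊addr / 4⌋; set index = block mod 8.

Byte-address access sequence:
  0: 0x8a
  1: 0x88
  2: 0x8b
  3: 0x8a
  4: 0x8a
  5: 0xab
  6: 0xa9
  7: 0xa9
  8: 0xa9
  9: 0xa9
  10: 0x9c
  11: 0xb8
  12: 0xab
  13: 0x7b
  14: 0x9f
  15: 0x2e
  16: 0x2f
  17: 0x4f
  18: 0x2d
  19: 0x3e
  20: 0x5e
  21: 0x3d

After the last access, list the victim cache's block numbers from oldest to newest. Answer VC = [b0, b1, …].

VC = [34, 46, 19, 39, 23]

0: 0x8a (blk 34, set 2) → MISS  vc=[]
1: 0x88 (blk 34, set 2) → L1-HIT  vc=[]
2: 0x8b (blk 34, set 2) → L1-HIT  vc=[]
3: 0x8a (blk 34, set 2) → L1-HIT  vc=[]
4: 0x8a (blk 34, set 2) → L1-HIT  vc=[]
5: 0xab (blk 42, set 2) → MISS  vc=[34]
6: 0xa9 (blk 42, set 2) → L1-HIT  vc=[34]
7: 0xa9 (blk 42, set 2) → L1-HIT  vc=[34]
8: 0xa9 (blk 42, set 2) → L1-HIT  vc=[34]
9: 0xa9 (blk 42, set 2) → L1-HIT  vc=[34]
10: 0x9c (blk 39, set 7) → MISS  vc=[34]
11: 0xb8 (blk 46, set 6) → MISS  vc=[34]
12: 0xab (blk 42, set 2) → L1-HIT  vc=[34]
13: 0x7b (blk 30, set 6) → MISS  vc=[34, 46]
14: 0x9f (blk 39, set 7) → L1-HIT  vc=[34, 46]
15: 0x2e (blk 11, set 3) → MISS  vc=[34, 46]
16: 0x2f (blk 11, set 3) → L1-HIT  vc=[34, 46]
17: 0x4f (blk 19, set 3) → MISS  vc=[34, 46, 11]
18: 0x2d (blk 11, set 3) → VC-HIT  vc=[34, 46, 19]
19: 0x3e (blk 15, set 7) → MISS  vc=[34, 46, 19, 39]
20: 0x5e (blk 23, set 7) → MISS  vc=[34, 46, 19, 39, 15]
21: 0x3d (blk 15, set 7) → VC-HIT  vc=[34, 46, 19, 39, 23]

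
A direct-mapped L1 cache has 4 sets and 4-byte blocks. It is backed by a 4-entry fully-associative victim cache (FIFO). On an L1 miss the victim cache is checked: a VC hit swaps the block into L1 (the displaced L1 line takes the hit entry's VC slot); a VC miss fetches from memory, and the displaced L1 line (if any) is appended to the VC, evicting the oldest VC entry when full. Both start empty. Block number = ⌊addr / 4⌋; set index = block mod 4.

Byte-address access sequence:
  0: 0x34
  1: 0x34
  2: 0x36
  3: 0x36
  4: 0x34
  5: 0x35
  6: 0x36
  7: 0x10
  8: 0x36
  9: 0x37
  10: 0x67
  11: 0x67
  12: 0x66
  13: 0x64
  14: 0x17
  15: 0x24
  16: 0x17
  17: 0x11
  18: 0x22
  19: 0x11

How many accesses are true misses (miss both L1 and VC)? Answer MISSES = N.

MISSES = 6

  [0] addr=0x34 blk=13 s=1: MISS | VC []
  [1] addr=0x34 blk=13 s=1: L1-HIT | VC []
  [2] addr=0x36 blk=13 s=1: L1-HIT | VC []
  [3] addr=0x36 blk=13 s=1: L1-HIT | VC []
  [4] addr=0x34 blk=13 s=1: L1-HIT | VC []
  [5] addr=0x35 blk=13 s=1: L1-HIT | VC []
  [6] addr=0x36 blk=13 s=1: L1-HIT | VC []
  [7] addr=0x10 blk=4 s=0: MISS | VC []
  [8] addr=0x36 blk=13 s=1: L1-HIT | VC []
  [9] addr=0x37 blk=13 s=1: L1-HIT | VC []
  [10] addr=0x67 blk=25 s=1: MISS | VC [13]
  [11] addr=0x67 blk=25 s=1: L1-HIT | VC [13]
  [12] addr=0x66 blk=25 s=1: L1-HIT | VC [13]
  [13] addr=0x64 blk=25 s=1: L1-HIT | VC [13]
  [14] addr=0x17 blk=5 s=1: MISS | VC [13, 25]
  [15] addr=0x24 blk=9 s=1: MISS | VC [13, 25, 5]
  [16] addr=0x17 blk=5 s=1: VC-HIT | VC [13, 25, 9]
  [17] addr=0x11 blk=4 s=0: L1-HIT | VC [13, 25, 9]
  [18] addr=0x22 blk=8 s=0: MISS | VC [13, 25, 9, 4]
  [19] addr=0x11 blk=4 s=0: VC-HIT | VC [13, 25, 9, 8]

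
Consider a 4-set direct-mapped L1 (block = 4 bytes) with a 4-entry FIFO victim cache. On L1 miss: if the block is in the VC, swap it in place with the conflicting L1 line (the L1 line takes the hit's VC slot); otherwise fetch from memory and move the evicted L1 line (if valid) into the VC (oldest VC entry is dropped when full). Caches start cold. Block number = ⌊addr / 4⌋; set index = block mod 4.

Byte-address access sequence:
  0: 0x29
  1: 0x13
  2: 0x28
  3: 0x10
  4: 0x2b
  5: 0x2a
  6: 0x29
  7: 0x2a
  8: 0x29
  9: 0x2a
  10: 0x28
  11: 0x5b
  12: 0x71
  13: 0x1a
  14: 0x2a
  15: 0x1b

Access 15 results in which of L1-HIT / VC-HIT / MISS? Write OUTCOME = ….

#0 0x29→b10/s2 MISS; vc=[]
#1 0x13→b4/s0 MISS; vc=[]
#2 0x28→b10/s2 L1-HIT; vc=[]
#3 0x10→b4/s0 L1-HIT; vc=[]
#4 0x2b→b10/s2 L1-HIT; vc=[]
#5 0x2a→b10/s2 L1-HIT; vc=[]
#6 0x29→b10/s2 L1-HIT; vc=[]
#7 0x2a→b10/s2 L1-HIT; vc=[]
#8 0x29→b10/s2 L1-HIT; vc=[]
#9 0x2a→b10/s2 L1-HIT; vc=[]
#10 0x28→b10/s2 L1-HIT; vc=[]
#11 0x5b→b22/s2 MISS; vc=[10]
#12 0x71→b28/s0 MISS; vc=[10,4]
#13 0x1a→b6/s2 MISS; vc=[10,4,22]
#14 0x2a→b10/s2 VC-HIT; vc=[6,4,22]
#15 0x1b→b6/s2 VC-HIT; vc=[10,4,22]

OUTCOME = VC-HIT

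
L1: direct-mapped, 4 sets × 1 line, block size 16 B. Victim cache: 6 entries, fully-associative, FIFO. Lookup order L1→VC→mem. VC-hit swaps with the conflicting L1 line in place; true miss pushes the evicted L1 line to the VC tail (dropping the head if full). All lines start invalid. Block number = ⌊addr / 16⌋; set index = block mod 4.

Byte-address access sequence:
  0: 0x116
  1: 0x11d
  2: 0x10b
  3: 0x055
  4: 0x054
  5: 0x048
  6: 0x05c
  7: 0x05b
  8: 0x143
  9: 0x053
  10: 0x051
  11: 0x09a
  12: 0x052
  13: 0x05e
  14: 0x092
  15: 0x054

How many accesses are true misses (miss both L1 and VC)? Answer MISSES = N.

0: 0x116 (blk 17, set 1) → MISS  vc=[]
1: 0x11d (blk 17, set 1) → L1-HIT  vc=[]
2: 0x10b (blk 16, set 0) → MISS  vc=[]
3: 0x55 (blk 5, set 1) → MISS  vc=[17]
4: 0x54 (blk 5, set 1) → L1-HIT  vc=[17]
5: 0x48 (blk 4, set 0) → MISS  vc=[17, 16]
6: 0x5c (blk 5, set 1) → L1-HIT  vc=[17, 16]
7: 0x5b (blk 5, set 1) → L1-HIT  vc=[17, 16]
8: 0x143 (blk 20, set 0) → MISS  vc=[17, 16, 4]
9: 0x53 (blk 5, set 1) → L1-HIT  vc=[17, 16, 4]
10: 0x51 (blk 5, set 1) → L1-HIT  vc=[17, 16, 4]
11: 0x9a (blk 9, set 1) → MISS  vc=[17, 16, 4, 5]
12: 0x52 (blk 5, set 1) → VC-HIT  vc=[17, 16, 4, 9]
13: 0x5e (blk 5, set 1) → L1-HIT  vc=[17, 16, 4, 9]
14: 0x92 (blk 9, set 1) → VC-HIT  vc=[17, 16, 4, 5]
15: 0x54 (blk 5, set 1) → VC-HIT  vc=[17, 16, 4, 9]

MISSES = 6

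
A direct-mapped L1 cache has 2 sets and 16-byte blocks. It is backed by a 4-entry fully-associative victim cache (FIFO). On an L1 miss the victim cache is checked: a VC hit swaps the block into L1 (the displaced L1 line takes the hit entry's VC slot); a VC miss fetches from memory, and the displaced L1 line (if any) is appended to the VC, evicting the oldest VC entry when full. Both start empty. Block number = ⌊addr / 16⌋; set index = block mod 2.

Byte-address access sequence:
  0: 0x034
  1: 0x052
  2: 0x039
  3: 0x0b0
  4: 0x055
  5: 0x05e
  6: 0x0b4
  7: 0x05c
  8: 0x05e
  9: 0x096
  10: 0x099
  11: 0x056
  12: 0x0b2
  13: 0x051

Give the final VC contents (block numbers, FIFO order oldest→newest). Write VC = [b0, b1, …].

0: 0x34 (blk 3, set 1) → MISS  vc=[]
1: 0x52 (blk 5, set 1) → MISS  vc=[3]
2: 0x39 (blk 3, set 1) → VC-HIT  vc=[5]
3: 0xb0 (blk 11, set 1) → MISS  vc=[5, 3]
4: 0x55 (blk 5, set 1) → VC-HIT  vc=[11, 3]
5: 0x5e (blk 5, set 1) → L1-HIT  vc=[11, 3]
6: 0xb4 (blk 11, set 1) → VC-HIT  vc=[5, 3]
7: 0x5c (blk 5, set 1) → VC-HIT  vc=[11, 3]
8: 0x5e (blk 5, set 1) → L1-HIT  vc=[11, 3]
9: 0x96 (blk 9, set 1) → MISS  vc=[11, 3, 5]
10: 0x99 (blk 9, set 1) → L1-HIT  vc=[11, 3, 5]
11: 0x56 (blk 5, set 1) → VC-HIT  vc=[11, 3, 9]
12: 0xb2 (blk 11, set 1) → VC-HIT  vc=[5, 3, 9]
13: 0x51 (blk 5, set 1) → VC-HIT  vc=[11, 3, 9]

VC = [11, 3, 9]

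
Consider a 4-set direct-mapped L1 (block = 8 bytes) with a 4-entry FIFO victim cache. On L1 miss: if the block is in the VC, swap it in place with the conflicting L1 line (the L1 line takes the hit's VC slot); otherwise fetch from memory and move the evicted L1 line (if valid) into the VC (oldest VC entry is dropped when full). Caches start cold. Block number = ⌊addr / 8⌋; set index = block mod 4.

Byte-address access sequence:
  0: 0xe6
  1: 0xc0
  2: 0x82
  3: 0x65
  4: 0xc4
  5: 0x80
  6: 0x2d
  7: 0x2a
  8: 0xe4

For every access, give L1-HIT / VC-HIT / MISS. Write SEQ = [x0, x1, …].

  [0] addr=0xe6 blk=28 s=0: MISS | VC []
  [1] addr=0xc0 blk=24 s=0: MISS | VC [28]
  [2] addr=0x82 blk=16 s=0: MISS | VC [28, 24]
  [3] addr=0x65 blk=12 s=0: MISS | VC [28, 24, 16]
  [4] addr=0xc4 blk=24 s=0: VC-HIT | VC [28, 12, 16]
  [5] addr=0x80 blk=16 s=0: VC-HIT | VC [28, 12, 24]
  [6] addr=0x2d blk=5 s=1: MISS | VC [28, 12, 24]
  [7] addr=0x2a blk=5 s=1: L1-HIT | VC [28, 12, 24]
  [8] addr=0xe4 blk=28 s=0: VC-HIT | VC [16, 12, 24]

SEQ = [MISS, MISS, MISS, MISS, VC-HIT, VC-HIT, MISS, L1-HIT, VC-HIT]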